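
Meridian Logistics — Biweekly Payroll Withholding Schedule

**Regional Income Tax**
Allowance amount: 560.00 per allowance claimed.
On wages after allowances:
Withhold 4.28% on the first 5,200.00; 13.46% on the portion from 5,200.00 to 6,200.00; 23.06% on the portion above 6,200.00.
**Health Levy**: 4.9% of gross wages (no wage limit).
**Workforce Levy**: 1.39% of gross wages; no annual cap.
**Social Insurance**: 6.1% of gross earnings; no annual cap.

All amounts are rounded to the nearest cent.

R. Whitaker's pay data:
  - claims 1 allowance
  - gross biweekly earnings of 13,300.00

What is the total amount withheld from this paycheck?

Regional Income Tax: taxable = 13,300.00 − 1×560.00 = 12,740.00
  357.16 + 23.06% × (12,740.00 − 6,200.00) = 357.16 + 23.06% × 6,540.00 = 1,865.28
Health Levy: 4.9% × 13,300.00 = 651.70
Workforce Levy: 1.39% × 13,300.00 = 184.87
Social Insurance: 6.1% × 13,300.00 = 811.30
Total: 1,865.28 + 651.70 + 184.87 + 811.30 = 3,513.15

3,513.15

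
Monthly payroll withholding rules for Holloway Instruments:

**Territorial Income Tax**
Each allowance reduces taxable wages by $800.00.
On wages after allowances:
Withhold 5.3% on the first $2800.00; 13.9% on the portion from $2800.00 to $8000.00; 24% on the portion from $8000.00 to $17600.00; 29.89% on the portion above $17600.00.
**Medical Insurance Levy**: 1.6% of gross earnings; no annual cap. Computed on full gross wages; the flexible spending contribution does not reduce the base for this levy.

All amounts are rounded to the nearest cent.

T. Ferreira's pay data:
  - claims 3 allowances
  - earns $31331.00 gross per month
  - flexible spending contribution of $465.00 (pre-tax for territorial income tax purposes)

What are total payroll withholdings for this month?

Territorial Income Tax: taxable = $31331.00 − $465.00 − 3×$800.00 = $28466.00
  $3175.20 + 29.89% × ($28466.00 − $17600.00) = $3175.20 + 29.89% × $10866.00 = $6423.05
Medical Insurance Levy: 1.6% × $31331.00 = $501.30
Total: $6423.05 + $501.30 = $6924.35

$6924.35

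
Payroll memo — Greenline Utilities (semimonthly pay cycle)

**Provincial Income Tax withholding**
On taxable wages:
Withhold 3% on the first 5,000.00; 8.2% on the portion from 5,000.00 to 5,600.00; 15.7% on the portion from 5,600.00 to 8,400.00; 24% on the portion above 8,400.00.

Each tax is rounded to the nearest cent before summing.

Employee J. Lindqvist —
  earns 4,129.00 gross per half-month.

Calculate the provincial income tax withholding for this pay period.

Provincial Income Tax: taxable = 4,129.00
  3% × 4,129.00 = 123.87

123.87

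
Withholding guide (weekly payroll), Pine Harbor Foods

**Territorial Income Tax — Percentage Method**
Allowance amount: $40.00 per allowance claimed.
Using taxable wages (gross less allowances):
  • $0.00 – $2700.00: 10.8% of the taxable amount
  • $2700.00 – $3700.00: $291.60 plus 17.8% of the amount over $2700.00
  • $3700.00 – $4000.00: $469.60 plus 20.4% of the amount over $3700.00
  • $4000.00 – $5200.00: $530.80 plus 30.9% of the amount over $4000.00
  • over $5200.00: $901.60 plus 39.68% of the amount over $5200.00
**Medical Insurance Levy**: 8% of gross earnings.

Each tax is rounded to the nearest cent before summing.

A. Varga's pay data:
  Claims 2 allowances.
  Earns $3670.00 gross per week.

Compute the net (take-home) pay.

$2926.38

Territorial Income Tax: taxable = $3670.00 − 2×$40.00 = $3590.00
  $291.60 + 17.8% × ($3590.00 − $2700.00) = $291.60 + 17.8% × $890.00 = $450.02
Medical Insurance Levy: 8% × $3670.00 = $293.60
Total withheld: $450.02 + $293.60 = $743.62
Net pay: $3670.00 − $743.62 = $2926.38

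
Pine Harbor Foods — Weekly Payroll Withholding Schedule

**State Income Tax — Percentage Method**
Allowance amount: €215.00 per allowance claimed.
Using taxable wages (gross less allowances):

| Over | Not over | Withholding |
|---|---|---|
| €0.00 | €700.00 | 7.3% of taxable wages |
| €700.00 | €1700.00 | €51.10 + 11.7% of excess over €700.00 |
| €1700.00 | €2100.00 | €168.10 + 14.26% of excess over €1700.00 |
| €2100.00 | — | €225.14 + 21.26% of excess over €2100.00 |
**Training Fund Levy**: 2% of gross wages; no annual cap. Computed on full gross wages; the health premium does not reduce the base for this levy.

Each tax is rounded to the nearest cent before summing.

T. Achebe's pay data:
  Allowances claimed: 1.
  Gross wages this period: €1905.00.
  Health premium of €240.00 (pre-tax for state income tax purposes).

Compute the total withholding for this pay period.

State Income Tax: taxable = €1905.00 − €240.00 − 1×€215.00 = €1450.00
  €51.10 + 11.7% × (€1450.00 − €700.00) = €51.10 + 11.7% × €750.00 = €138.85
Training Fund Levy: 2% × €1905.00 = €38.10
Total: €138.85 + €38.10 = €176.95

€176.95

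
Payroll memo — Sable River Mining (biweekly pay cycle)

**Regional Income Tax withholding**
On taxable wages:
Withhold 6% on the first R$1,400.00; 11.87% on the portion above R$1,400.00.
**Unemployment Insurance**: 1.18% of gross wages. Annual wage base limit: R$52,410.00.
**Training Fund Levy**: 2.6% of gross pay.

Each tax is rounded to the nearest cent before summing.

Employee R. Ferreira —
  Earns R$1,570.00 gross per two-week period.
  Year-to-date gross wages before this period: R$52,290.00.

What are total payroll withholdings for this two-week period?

R$146.42

Regional Income Tax: taxable = R$1,570.00
  R$84.00 + 11.87% × (R$1,570.00 − R$1,400.00) = R$84.00 + 11.87% × R$170.00 = R$104.18
Unemployment Insurance: cap R$52,410.00 − YTD R$52,290.00 = R$120.00 subject; 1.18% × R$120.00 = R$1.42
Training Fund Levy: 2.6% × R$1,570.00 = R$40.82
Total: R$104.18 + R$1.42 + R$40.82 = R$146.42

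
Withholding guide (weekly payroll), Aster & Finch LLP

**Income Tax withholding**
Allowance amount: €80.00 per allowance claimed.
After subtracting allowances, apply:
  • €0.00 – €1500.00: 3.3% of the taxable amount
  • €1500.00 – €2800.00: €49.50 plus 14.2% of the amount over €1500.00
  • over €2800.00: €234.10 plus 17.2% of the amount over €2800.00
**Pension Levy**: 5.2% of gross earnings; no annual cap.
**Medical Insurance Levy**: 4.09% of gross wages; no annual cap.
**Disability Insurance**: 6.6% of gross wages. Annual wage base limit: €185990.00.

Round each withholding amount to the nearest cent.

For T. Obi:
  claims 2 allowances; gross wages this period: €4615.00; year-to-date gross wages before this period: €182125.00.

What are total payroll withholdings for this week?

€1202.58

Income Tax: taxable = €4615.00 − 2×€80.00 = €4455.00
  €234.10 + 17.2% × (€4455.00 − €2800.00) = €234.10 + 17.2% × €1655.00 = €518.76
Pension Levy: 5.2% × €4615.00 = €239.98
Medical Insurance Levy: 4.09% × €4615.00 = €188.75
Disability Insurance: cap €185990.00 − YTD €182125.00 = €3865.00 subject; 6.6% × €3865.00 = €255.09
Total: €518.76 + €239.98 + €188.75 + €255.09 = €1202.58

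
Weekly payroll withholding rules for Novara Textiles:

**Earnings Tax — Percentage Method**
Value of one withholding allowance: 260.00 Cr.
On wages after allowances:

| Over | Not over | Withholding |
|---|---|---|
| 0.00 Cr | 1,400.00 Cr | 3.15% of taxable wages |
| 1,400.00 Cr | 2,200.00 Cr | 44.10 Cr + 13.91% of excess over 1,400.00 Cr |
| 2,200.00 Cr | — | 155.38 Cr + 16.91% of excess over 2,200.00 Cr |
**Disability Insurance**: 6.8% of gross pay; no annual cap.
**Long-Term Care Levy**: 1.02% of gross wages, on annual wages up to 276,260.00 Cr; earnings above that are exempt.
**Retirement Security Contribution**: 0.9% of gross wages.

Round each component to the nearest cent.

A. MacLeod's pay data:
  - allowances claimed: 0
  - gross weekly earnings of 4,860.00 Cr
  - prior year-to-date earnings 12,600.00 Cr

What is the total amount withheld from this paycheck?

Earnings Tax: taxable = 4,860.00 Cr
  155.38 Cr + 16.91% × (4,860.00 Cr − 2,200.00 Cr) = 155.38 Cr + 16.91% × 2,660.00 Cr = 605.19 Cr
Disability Insurance: 6.8% × 4,860.00 Cr = 330.48 Cr
Long-Term Care Levy: 1.02% × 4,860.00 Cr = 49.57 Cr
Retirement Security Contribution: 0.9% × 4,860.00 Cr = 43.74 Cr
Total: 605.19 Cr + 330.48 Cr + 49.57 Cr + 43.74 Cr = 1,028.98 Cr

1,028.98 Cr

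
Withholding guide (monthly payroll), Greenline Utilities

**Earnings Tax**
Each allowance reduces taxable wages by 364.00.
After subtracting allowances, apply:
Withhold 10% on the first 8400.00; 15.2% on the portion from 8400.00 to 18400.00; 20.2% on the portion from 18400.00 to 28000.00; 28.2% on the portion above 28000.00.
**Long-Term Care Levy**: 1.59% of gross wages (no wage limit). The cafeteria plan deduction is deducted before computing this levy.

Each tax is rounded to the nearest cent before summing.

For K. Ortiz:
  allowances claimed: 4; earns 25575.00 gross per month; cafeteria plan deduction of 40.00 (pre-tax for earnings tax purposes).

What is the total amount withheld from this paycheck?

Earnings Tax: taxable = 25575.00 − 40.00 − 4×364.00 = 24079.00
  2360.00 + 20.2% × (24079.00 − 18400.00) = 2360.00 + 20.2% × 5679.00 = 3507.16
Long-Term Care Levy: 1.59% × 25535.00 = 406.01
Total: 3507.16 + 406.01 = 3913.17

3913.17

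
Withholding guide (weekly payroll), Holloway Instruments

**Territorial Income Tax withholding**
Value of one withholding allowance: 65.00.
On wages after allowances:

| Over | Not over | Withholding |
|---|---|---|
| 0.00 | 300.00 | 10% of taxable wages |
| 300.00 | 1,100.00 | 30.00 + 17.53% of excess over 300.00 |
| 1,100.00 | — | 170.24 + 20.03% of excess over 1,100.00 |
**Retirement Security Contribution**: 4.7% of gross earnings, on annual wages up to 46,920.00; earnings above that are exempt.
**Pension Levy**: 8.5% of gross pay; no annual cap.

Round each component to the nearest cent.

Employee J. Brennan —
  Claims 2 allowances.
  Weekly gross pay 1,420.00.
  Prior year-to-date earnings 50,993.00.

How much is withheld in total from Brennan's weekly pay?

Territorial Income Tax: taxable = 1,420.00 − 2×65.00 = 1,290.00
  170.24 + 20.03% × (1,290.00 − 1,100.00) = 170.24 + 20.03% × 190.00 = 208.30
Retirement Security Contribution: YTD 50,993.00 ≥ cap 46,920.00 → 0.00
Pension Levy: 8.5% × 1,420.00 = 120.70
Total: 208.30 + 0.00 + 120.70 = 329.00

329.00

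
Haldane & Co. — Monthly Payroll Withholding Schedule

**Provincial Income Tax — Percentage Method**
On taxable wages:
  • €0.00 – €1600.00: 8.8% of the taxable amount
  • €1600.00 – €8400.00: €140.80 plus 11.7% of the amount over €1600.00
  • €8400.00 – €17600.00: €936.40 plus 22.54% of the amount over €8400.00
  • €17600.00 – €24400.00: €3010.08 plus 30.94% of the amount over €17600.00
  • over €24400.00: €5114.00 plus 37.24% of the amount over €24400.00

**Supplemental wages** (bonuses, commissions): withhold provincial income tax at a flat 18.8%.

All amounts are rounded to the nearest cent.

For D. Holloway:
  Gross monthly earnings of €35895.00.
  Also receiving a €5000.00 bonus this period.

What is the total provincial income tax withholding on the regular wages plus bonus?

Provincial Income Tax: taxable = €35895.00
  €5114.00 + 37.24% × (€35895.00 − €24400.00) = €5114.00 + 37.24% × €11495.00 = €9394.74
Supplemental (18.8% flat on bonus): 18.8% × €5000.00 = €940.00
Total provincial income tax: €9394.74 + €940.00 = €10334.74

€10334.74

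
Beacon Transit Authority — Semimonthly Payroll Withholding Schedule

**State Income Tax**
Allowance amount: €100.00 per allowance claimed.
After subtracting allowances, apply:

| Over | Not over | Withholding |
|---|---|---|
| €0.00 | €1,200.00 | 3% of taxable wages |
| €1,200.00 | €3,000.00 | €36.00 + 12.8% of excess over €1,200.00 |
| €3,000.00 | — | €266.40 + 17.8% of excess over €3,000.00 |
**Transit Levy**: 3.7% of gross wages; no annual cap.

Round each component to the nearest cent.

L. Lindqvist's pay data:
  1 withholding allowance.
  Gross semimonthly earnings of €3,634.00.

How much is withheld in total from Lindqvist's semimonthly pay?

State Income Tax: taxable = €3,634.00 − 1×€100.00 = €3,534.00
  €266.40 + 17.8% × (€3,534.00 − €3,000.00) = €266.40 + 17.8% × €534.00 = €361.45
Transit Levy: 3.7% × €3,634.00 = €134.46
Total: €361.45 + €134.46 = €495.91

€495.91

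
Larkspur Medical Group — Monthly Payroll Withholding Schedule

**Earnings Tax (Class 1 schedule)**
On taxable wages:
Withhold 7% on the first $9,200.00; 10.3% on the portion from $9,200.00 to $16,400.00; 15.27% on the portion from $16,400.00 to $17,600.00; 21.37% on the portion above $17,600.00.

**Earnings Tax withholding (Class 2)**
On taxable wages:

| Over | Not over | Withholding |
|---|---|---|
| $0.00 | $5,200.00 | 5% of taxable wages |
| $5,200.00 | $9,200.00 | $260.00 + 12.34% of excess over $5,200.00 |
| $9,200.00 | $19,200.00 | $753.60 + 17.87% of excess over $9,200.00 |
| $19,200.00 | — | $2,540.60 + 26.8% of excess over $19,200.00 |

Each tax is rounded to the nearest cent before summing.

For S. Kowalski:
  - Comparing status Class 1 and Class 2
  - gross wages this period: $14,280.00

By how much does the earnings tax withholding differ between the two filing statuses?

$494.16

Earnings Tax (Class 1): taxable = $14,280.00
  $644.00 + 10.3% × ($14,280.00 − $9,200.00) = $644.00 + 10.3% × $5,080.00 = $1,167.24
Earnings Tax (Class 2): taxable = $14,280.00
  $753.60 + 17.87% × ($14,280.00 − $9,200.00) = $753.60 + 17.87% × $5,080.00 = $1,661.40
Difference: |$1,167.24 − $1,661.40| = $494.16 (higher under Class 2)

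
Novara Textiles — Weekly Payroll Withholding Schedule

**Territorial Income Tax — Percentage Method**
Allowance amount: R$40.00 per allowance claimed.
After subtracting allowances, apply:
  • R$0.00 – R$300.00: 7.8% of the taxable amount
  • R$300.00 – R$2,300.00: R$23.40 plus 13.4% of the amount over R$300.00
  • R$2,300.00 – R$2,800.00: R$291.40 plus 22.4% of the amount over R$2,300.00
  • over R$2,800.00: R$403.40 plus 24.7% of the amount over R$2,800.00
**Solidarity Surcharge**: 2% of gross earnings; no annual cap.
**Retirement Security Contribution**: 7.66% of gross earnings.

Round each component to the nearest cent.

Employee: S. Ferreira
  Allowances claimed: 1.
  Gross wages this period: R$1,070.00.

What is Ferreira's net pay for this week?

R$845.42

Territorial Income Tax: taxable = R$1,070.00 − 1×R$40.00 = R$1,030.00
  R$23.40 + 13.4% × (R$1,030.00 − R$300.00) = R$23.40 + 13.4% × R$730.00 = R$121.22
Solidarity Surcharge: 2% × R$1,070.00 = R$21.40
Retirement Security Contribution: 7.66% × R$1,070.00 = R$81.96
Total withheld: R$121.22 + R$21.40 + R$81.96 = R$224.58
Net pay: R$1,070.00 − R$224.58 = R$845.42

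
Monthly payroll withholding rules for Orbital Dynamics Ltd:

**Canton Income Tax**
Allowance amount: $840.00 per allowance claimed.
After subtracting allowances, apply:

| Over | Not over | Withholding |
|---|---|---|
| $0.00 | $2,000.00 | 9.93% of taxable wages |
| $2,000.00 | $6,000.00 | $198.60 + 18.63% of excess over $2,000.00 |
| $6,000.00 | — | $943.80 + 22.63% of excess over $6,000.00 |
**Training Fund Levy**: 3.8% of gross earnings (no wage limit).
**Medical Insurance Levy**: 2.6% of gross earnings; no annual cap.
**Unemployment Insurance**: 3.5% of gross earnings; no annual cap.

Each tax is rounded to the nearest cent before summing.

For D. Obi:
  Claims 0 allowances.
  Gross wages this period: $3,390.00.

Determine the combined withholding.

Canton Income Tax: taxable = $3,390.00
  $198.60 + 18.63% × ($3,390.00 − $2,000.00) = $198.60 + 18.63% × $1,390.00 = $457.56
Training Fund Levy: 3.8% × $3,390.00 = $128.82
Medical Insurance Levy: 2.6% × $3,390.00 = $88.14
Unemployment Insurance: 3.5% × $3,390.00 = $118.65
Total: $457.56 + $128.82 + $88.14 + $118.65 = $793.17

$793.17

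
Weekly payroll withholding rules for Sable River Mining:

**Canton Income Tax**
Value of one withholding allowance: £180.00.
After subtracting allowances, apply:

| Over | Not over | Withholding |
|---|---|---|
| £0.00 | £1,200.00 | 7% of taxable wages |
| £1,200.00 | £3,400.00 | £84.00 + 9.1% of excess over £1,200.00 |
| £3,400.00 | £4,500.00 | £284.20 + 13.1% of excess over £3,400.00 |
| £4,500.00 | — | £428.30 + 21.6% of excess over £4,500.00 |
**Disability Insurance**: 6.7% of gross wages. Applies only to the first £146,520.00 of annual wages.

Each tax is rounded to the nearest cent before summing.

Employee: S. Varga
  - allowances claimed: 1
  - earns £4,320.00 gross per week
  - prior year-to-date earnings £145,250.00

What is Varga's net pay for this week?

£3,853.77

Canton Income Tax: taxable = £4,320.00 − 1×£180.00 = £4,140.00
  £284.20 + 13.1% × (£4,140.00 − £3,400.00) = £284.20 + 13.1% × £740.00 = £381.14
Disability Insurance: cap £146,520.00 − YTD £145,250.00 = £1,270.00 subject; 6.7% × £1,270.00 = £85.09
Total withheld: £381.14 + £85.09 = £466.23
Net pay: £4,320.00 − £466.23 = £3,853.77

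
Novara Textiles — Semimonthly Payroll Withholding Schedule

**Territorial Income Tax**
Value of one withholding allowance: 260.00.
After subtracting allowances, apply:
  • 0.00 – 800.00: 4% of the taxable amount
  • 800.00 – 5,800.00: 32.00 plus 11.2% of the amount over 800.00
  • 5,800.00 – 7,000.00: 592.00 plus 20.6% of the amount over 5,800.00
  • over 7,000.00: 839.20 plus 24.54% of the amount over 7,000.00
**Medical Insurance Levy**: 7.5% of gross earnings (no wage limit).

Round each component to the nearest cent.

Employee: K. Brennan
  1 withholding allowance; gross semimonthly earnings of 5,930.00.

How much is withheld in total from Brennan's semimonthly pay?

Territorial Income Tax: taxable = 5,930.00 − 1×260.00 = 5,670.00
  32.00 + 11.2% × (5,670.00 − 800.00) = 32.00 + 11.2% × 4,870.00 = 577.44
Medical Insurance Levy: 7.5% × 5,930.00 = 444.75
Total: 577.44 + 444.75 = 1,022.19

1,022.19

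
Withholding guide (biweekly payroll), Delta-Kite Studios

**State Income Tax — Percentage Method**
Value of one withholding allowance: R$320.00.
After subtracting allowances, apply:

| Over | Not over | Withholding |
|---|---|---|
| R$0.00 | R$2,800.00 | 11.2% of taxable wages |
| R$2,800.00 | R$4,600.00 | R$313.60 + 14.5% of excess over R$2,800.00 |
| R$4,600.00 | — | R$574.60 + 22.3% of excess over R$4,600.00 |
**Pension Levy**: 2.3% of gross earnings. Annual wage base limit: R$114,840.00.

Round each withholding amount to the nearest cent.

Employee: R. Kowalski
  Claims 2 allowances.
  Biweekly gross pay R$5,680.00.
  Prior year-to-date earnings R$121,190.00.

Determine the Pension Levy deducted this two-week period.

R$0.00

Pension Levy: YTD R$121,190.00 ≥ cap R$114,840.00 → R$0.00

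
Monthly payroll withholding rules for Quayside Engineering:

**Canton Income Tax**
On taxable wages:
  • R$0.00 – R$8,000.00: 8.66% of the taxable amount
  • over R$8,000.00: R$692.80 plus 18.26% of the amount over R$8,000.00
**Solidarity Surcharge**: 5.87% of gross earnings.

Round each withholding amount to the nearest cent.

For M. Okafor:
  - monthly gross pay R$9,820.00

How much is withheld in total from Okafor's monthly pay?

R$1,601.56

Canton Income Tax: taxable = R$9,820.00
  R$692.80 + 18.26% × (R$9,820.00 − R$8,000.00) = R$692.80 + 18.26% × R$1,820.00 = R$1,025.13
Solidarity Surcharge: 5.87% × R$9,820.00 = R$576.43
Total: R$1,025.13 + R$576.43 = R$1,601.56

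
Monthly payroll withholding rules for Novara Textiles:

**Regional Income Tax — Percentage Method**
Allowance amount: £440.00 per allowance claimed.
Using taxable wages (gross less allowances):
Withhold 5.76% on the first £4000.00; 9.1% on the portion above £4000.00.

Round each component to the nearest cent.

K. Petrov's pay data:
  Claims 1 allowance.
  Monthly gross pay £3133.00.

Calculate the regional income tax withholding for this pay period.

Regional Income Tax: taxable = £3133.00 − 1×£440.00 = £2693.00
  5.76% × £2693.00 = £155.12

£155.12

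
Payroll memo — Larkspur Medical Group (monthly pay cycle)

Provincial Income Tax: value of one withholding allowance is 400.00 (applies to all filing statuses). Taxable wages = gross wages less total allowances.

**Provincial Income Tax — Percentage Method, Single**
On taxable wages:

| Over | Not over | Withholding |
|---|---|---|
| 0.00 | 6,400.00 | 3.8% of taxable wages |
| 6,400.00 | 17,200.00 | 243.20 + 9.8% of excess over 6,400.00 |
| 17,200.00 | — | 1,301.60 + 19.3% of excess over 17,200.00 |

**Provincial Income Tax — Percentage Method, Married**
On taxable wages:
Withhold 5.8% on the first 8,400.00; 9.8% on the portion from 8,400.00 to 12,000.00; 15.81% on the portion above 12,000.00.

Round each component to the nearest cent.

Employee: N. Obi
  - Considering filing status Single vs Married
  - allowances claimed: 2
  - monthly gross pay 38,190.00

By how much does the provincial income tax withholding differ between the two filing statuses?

Provincial Income Tax (Single): taxable = 38,190.00 − 2×400.00 = 37,390.00
  1,301.60 + 19.3% × (37,390.00 − 17,200.00) = 1,301.60 + 19.3% × 20,190.00 = 5,198.27
Provincial Income Tax (Married): taxable = 38,190.00 − 2×400.00 = 37,390.00
  840.00 + 15.81% × (37,390.00 − 12,000.00) = 840.00 + 15.81% × 25,390.00 = 4,854.16
Difference: |5,198.27 − 4,854.16| = 344.11 (higher under Single)

344.11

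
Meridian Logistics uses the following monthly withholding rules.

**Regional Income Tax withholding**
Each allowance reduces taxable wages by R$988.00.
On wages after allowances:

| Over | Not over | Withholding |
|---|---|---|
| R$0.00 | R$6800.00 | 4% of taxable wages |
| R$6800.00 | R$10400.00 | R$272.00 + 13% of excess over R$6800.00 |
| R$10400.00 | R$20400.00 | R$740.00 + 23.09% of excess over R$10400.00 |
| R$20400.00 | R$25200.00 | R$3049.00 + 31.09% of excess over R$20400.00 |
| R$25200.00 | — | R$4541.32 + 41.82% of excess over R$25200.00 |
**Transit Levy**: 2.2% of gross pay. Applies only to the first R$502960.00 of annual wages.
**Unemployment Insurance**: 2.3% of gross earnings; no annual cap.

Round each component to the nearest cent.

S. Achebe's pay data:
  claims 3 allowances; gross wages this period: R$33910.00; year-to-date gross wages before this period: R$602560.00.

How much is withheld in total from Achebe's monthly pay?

Regional Income Tax: taxable = R$33910.00 − 3×R$988.00 = R$30946.00
  R$4541.32 + 41.82% × (R$30946.00 − R$25200.00) = R$4541.32 + 41.82% × R$5746.00 = R$6944.30
Transit Levy: YTD R$602560.00 ≥ cap R$502960.00 → R$0.00
Unemployment Insurance: 2.3% × R$33910.00 = R$779.93
Total: R$6944.30 + R$0.00 + R$779.93 = R$7724.23

R$7724.23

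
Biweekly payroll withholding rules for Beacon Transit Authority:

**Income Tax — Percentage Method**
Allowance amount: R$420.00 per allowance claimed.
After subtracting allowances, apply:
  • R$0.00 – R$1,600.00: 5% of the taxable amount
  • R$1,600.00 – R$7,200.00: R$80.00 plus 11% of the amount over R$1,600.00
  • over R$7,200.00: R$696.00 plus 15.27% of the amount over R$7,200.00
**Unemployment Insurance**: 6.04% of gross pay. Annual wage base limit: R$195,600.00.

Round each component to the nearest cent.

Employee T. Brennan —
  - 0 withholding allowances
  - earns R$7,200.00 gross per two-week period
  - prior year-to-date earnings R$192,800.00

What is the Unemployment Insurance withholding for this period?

Unemployment Insurance: cap R$195,600.00 − YTD R$192,800.00 = R$2,800.00 subject; 6.04% × R$2,800.00 = R$169.12

R$169.12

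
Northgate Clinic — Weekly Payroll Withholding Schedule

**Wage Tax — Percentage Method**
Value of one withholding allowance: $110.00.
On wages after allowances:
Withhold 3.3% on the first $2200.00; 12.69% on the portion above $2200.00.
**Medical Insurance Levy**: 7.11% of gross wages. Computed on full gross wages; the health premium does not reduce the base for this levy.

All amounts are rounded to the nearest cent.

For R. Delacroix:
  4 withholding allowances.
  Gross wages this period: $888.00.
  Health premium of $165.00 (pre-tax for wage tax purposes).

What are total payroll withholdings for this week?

$72.48

Wage Tax: taxable = $888.00 − $165.00 − 4×$110.00 = $283.00
  3.3% × $283.00 = $9.34
Medical Insurance Levy: 7.11% × $888.00 = $63.14
Total: $9.34 + $63.14 = $72.48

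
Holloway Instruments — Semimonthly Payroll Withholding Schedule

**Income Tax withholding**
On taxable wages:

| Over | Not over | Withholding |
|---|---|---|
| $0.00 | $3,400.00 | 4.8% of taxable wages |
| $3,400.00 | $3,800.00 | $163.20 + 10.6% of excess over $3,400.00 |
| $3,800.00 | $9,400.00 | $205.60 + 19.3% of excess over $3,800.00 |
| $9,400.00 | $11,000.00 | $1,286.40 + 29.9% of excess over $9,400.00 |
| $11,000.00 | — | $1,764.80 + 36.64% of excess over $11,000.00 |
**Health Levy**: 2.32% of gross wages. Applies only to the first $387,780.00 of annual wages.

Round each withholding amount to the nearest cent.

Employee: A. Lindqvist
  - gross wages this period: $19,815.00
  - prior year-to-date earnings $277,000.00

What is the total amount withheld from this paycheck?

$5,454.33

Income Tax: taxable = $19,815.00
  $1,764.80 + 36.64% × ($19,815.00 − $11,000.00) = $1,764.80 + 36.64% × $8,815.00 = $4,994.62
Health Levy: 2.32% × $19,815.00 = $459.71
Total: $4,994.62 + $459.71 = $5,454.33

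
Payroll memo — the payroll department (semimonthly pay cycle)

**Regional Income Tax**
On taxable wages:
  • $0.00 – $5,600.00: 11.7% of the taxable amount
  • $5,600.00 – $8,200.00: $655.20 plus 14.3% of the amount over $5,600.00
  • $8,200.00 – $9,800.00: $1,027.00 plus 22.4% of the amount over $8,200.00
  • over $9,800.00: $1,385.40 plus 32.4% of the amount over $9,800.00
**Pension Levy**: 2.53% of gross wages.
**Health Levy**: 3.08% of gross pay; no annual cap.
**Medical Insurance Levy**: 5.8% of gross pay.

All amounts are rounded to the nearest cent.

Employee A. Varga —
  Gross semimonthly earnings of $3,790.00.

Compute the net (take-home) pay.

$2,914.13

Regional Income Tax: taxable = $3,790.00
  11.7% × $3,790.00 = $443.43
Pension Levy: 2.53% × $3,790.00 = $95.89
Health Levy: 3.08% × $3,790.00 = $116.73
Medical Insurance Levy: 5.8% × $3,790.00 = $219.82
Total withheld: $443.43 + $95.89 + $116.73 + $219.82 = $875.87
Net pay: $3,790.00 − $875.87 = $2,914.13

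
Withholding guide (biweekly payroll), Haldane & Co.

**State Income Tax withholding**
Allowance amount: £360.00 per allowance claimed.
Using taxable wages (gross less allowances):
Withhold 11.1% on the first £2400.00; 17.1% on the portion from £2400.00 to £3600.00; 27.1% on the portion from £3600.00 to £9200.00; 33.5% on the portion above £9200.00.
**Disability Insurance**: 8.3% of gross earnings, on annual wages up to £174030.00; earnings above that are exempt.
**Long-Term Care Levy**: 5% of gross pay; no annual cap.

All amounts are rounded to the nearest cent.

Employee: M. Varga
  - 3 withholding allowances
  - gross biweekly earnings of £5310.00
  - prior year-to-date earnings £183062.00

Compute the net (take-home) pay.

£4402.17

State Income Tax: taxable = £5310.00 − 3×£360.00 = £4230.00
  £471.60 + 27.1% × (£4230.00 − £3600.00) = £471.60 + 27.1% × £630.00 = £642.33
Disability Insurance: YTD £183062.00 ≥ cap £174030.00 → £0.00
Long-Term Care Levy: 5% × £5310.00 = £265.50
Total withheld: £642.33 + £0.00 + £265.50 = £907.83
Net pay: £5310.00 − £907.83 = £4402.17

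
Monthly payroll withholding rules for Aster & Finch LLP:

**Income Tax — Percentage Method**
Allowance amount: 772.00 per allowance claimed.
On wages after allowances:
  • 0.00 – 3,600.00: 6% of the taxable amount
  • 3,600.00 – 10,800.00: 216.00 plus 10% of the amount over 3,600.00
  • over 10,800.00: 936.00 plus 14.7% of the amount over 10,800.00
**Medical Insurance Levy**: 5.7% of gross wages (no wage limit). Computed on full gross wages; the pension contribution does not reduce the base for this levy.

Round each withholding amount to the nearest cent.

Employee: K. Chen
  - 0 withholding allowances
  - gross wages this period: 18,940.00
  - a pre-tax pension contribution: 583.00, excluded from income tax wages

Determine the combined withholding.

3,126.46

Income Tax: taxable = 18,940.00 − 583.00 = 18,357.00
  936.00 + 14.7% × (18,357.00 − 10,800.00) = 936.00 + 14.7% × 7,557.00 = 2,046.88
Medical Insurance Levy: 5.7% × 18,940.00 = 1,079.58
Total: 2,046.88 + 1,079.58 = 3,126.46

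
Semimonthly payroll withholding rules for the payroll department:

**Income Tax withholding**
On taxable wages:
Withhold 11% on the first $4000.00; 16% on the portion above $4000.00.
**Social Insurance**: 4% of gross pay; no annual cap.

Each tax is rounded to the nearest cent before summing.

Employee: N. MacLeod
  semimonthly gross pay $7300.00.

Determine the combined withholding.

Income Tax: taxable = $7300.00
  $440.00 + 16% × ($7300.00 − $4000.00) = $440.00 + 16% × $3300.00 = $968.00
Social Insurance: 4% × $7300.00 = $292.00
Total: $968.00 + $292.00 = $1260.00

$1260.00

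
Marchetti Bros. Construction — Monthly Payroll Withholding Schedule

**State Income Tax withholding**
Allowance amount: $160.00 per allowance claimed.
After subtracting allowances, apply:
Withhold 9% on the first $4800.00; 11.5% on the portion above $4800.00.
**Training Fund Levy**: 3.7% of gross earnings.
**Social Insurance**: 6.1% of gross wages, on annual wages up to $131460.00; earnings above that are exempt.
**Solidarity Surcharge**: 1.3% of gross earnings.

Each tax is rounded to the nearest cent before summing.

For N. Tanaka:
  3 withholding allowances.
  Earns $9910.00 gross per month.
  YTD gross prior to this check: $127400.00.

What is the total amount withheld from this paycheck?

$1707.61

State Income Tax: taxable = $9910.00 − 3×$160.00 = $9430.00
  $432.00 + 11.5% × ($9430.00 − $4800.00) = $432.00 + 11.5% × $4630.00 = $964.45
Training Fund Levy: 3.7% × $9910.00 = $366.67
Social Insurance: cap $131460.00 − YTD $127400.00 = $4060.00 subject; 6.1% × $4060.00 = $247.66
Solidarity Surcharge: 1.3% × $9910.00 = $128.83
Total: $964.45 + $366.67 + $247.66 + $128.83 = $1707.61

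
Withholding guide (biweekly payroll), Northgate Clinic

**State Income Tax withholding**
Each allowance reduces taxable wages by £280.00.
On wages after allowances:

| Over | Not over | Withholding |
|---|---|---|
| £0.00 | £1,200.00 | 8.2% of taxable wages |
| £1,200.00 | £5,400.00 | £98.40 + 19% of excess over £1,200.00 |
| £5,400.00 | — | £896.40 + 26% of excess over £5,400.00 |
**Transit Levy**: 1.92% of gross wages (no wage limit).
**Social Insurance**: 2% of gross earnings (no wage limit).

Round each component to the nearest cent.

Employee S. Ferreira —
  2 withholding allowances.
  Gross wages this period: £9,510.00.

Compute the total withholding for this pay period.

State Income Tax: taxable = £9,510.00 − 2×£280.00 = £8,950.00
  £896.40 + 26% × (£8,950.00 − £5,400.00) = £896.40 + 26% × £3,550.00 = £1,819.40
Transit Levy: 1.92% × £9,510.00 = £182.59
Social Insurance: 2% × £9,510.00 = £190.20
Total: £1,819.40 + £182.59 + £190.20 = £2,192.19

£2,192.19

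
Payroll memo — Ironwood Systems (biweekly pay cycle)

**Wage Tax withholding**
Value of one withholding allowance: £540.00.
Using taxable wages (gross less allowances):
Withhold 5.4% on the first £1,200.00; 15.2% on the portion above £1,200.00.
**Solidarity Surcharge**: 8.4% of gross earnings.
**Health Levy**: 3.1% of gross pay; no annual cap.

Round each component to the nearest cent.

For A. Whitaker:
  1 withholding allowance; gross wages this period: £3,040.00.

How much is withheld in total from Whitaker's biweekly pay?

Wage Tax: taxable = £3,040.00 − 1×£540.00 = £2,500.00
  £64.80 + 15.2% × (£2,500.00 − £1,200.00) = £64.80 + 15.2% × £1,300.00 = £262.40
Solidarity Surcharge: 8.4% × £3,040.00 = £255.36
Health Levy: 3.1% × £3,040.00 = £94.24
Total: £262.40 + £255.36 + £94.24 = £612.00

£612.00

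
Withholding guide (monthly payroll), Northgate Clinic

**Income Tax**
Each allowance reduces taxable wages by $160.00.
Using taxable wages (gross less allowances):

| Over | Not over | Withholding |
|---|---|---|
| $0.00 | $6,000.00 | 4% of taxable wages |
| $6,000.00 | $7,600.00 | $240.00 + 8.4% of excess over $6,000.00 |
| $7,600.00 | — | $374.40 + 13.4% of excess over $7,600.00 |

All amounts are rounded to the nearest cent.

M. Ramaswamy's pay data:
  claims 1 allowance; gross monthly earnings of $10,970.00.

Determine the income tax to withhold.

Income Tax: taxable = $10,970.00 − 1×$160.00 = $10,810.00
  $374.40 + 13.4% × ($10,810.00 − $7,600.00) = $374.40 + 13.4% × $3,210.00 = $804.54

$804.54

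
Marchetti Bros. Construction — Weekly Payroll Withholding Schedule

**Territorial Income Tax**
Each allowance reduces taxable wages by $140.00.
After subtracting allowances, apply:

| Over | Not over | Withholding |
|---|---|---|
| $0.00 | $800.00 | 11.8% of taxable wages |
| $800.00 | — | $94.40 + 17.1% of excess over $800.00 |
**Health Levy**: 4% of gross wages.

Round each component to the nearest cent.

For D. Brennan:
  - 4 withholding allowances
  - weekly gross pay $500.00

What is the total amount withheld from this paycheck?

$20.00

Territorial Income Tax: taxable = $500.00 − 4×$140.00 = $-60.00
  Taxable ≤ 0 → $0.00
Health Levy: 4% × $500.00 = $20.00
Total: $0.00 + $20.00 = $20.00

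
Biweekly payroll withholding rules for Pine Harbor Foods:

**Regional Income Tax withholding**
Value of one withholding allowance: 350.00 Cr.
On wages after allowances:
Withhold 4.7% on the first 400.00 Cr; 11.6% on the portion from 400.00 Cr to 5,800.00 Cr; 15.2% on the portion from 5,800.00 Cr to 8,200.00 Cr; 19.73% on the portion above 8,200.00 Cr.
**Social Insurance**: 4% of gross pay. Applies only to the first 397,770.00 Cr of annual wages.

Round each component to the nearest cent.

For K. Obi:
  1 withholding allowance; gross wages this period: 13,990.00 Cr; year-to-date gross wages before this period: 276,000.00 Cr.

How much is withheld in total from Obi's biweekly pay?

2,642.91 Cr

Regional Income Tax: taxable = 13,990.00 Cr − 1×350.00 Cr = 13,640.00 Cr
  1,010.00 Cr + 19.73% × (13,640.00 Cr − 8,200.00 Cr) = 1,010.00 Cr + 19.73% × 5,440.00 Cr = 2,083.31 Cr
Social Insurance: 4% × 13,990.00 Cr = 559.60 Cr
Total: 2,083.31 Cr + 559.60 Cr = 2,642.91 Cr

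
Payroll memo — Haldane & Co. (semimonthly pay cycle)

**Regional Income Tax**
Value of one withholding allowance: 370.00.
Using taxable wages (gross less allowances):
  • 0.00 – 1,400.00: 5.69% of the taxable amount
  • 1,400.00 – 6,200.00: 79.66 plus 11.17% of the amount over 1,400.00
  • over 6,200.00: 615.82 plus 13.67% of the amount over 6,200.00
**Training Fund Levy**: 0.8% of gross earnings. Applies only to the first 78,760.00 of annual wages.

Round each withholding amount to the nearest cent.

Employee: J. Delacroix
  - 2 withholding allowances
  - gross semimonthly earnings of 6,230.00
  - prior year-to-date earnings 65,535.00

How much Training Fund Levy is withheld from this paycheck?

Training Fund Levy: 0.8% × 6,230.00 = 49.84

49.84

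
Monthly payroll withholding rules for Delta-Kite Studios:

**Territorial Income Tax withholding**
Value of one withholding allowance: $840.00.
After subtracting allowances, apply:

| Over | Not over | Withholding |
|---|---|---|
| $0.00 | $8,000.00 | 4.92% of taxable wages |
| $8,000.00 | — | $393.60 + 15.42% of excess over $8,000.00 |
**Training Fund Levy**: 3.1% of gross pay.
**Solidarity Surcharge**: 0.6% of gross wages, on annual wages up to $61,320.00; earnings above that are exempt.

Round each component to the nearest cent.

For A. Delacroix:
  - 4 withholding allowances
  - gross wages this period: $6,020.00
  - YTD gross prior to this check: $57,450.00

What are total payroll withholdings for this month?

$340.71

Territorial Income Tax: taxable = $6,020.00 − 4×$840.00 = $2,660.00
  4.92% × $2,660.00 = $130.87
Training Fund Levy: 3.1% × $6,020.00 = $186.62
Solidarity Surcharge: cap $61,320.00 − YTD $57,450.00 = $3,870.00 subject; 0.6% × $3,870.00 = $23.22
Total: $130.87 + $186.62 + $23.22 = $340.71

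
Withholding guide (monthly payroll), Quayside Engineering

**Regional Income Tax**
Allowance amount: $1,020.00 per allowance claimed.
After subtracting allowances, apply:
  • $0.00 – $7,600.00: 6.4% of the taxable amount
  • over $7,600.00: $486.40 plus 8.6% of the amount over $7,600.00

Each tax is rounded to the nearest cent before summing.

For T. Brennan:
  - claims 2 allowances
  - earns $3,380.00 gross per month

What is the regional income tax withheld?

$85.76

Regional Income Tax: taxable = $3,380.00 − 2×$1,020.00 = $1,340.00
  6.4% × $1,340.00 = $85.76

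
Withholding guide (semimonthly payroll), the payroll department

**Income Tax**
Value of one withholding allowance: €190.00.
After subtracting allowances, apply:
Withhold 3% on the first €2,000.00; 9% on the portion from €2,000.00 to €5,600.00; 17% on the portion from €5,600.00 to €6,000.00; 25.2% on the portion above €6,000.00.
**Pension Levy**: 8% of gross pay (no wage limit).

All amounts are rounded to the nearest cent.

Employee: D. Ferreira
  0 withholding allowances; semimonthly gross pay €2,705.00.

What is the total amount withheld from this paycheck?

Income Tax: taxable = €2,705.00
  €60.00 + 9% × (€2,705.00 − €2,000.00) = €60.00 + 9% × €705.00 = €123.45
Pension Levy: 8% × €2,705.00 = €216.40
Total: €123.45 + €216.40 = €339.85

€339.85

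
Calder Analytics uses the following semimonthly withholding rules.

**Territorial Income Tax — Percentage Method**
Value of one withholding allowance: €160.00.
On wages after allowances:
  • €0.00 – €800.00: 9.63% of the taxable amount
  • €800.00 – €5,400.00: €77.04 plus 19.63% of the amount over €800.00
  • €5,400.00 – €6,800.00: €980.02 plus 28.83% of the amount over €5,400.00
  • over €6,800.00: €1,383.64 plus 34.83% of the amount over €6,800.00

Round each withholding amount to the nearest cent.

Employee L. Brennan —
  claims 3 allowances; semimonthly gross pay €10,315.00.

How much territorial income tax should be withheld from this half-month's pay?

Territorial Income Tax: taxable = €10,315.00 − 3×€160.00 = €9,835.00
  €1,383.64 + 34.83% × (€9,835.00 − €6,800.00) = €1,383.64 + 34.83% × €3,035.00 = €2,440.73

€2,440.73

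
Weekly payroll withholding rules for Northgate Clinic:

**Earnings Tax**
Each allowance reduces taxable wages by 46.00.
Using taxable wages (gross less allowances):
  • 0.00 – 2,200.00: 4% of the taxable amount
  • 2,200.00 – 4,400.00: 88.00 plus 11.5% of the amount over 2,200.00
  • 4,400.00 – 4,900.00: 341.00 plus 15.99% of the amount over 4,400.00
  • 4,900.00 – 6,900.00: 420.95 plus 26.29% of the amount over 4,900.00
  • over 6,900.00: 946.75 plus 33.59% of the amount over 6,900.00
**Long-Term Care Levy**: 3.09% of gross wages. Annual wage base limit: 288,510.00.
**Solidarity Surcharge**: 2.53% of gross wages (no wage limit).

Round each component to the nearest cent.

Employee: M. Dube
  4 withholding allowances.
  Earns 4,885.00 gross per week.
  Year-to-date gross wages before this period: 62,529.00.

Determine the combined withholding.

Earnings Tax: taxable = 4,885.00 − 4×46.00 = 4,701.00
  341.00 + 15.99% × (4,701.00 − 4,400.00) = 341.00 + 15.99% × 301.00 = 389.13
Long-Term Care Levy: 3.09% × 4,885.00 = 150.95
Solidarity Surcharge: 2.53% × 4,885.00 = 123.59
Total: 389.13 + 150.95 + 123.59 = 663.67

663.67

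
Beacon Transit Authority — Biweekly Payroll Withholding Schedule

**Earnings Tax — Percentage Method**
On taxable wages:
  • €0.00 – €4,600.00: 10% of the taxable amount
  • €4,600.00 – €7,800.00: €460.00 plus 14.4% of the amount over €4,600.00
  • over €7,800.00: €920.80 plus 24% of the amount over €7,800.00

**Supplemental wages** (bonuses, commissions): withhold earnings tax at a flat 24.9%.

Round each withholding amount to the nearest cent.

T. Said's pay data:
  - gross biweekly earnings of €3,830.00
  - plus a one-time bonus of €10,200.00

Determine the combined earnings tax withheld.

Earnings Tax: taxable = €3,830.00
  10% × €3,830.00 = €383.00
Supplemental (24.9% flat on bonus): 24.9% × €10,200.00 = €2,539.80
Total earnings tax: €383.00 + €2,539.80 = €2,922.80

€2,922.80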